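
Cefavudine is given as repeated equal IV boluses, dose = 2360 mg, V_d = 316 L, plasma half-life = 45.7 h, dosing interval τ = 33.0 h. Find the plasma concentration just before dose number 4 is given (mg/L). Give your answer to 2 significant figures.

8.9 mg/L

C₀ per dose = Dose / Vd = 2360 / 316 = 7.468 mg/L
k = ln2 / t½ = 0.693147 / 45.7 = 0.01517 h⁻¹
Fraction remaining after one interval: r = e^(−kτ) = e^(−0.01517 × 33.0) = 0.6062
Before dose 4, 3 doses have been given (aged 1τ, 2τ, 3τ).
C_trough = C₀ × (r + r² + … + r^3) = C₀ × r(1−r^3)/(1−r)
        = 7.468 × 0.6062 × (1 − 0.2228) / (1 − 0.6062) = 8.935 mg/L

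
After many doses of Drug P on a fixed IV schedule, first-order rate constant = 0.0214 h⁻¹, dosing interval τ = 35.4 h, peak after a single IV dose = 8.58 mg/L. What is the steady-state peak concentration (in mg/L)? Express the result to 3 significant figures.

16.2 mg/L

e^(−kτ) = e^(−0.02140 × 35.4) = 0.4688
Accumulation ratio R = 1 / (1 − e^(−kτ)) = 1 / (1 − 0.4688) = 1.883
Steady-state peak = C₀ × R = 8.58 × 1.883 = 16.16 mg/L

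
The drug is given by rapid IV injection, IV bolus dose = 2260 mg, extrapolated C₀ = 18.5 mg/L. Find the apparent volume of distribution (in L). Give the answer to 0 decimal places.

122 L

Vd = Dose / C₀ = 2260 / 18.5 = 122.2 L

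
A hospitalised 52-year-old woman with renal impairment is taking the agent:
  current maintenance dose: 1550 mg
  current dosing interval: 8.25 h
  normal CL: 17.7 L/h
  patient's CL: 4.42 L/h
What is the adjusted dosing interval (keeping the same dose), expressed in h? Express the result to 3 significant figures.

33.0 h

To keep the same average steady-state level, dosing rate must scale with clearance.
CL ratio = 4.42 / 17.7 = 0.2497
New interval (same dose) = 8.25 / 0.2497 = 33.04 h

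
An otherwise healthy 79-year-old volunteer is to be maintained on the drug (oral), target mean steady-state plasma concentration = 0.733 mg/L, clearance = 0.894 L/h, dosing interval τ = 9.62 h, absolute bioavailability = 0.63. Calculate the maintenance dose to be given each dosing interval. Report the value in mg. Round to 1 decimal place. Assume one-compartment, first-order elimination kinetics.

At steady state, F × (Dose/τ) = Css × CL.
Dose = Css × CL × τ / F = 0.733 × 0.8940 × 9.62 / 0.63 = 10.01 mg

10.0 mg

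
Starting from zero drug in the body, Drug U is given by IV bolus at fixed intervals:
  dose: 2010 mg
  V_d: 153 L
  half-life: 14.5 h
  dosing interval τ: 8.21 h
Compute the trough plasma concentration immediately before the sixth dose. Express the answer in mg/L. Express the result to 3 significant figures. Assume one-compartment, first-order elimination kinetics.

C₀ per dose = Dose / Vd = 2010 / 153 = 13.14 mg/L
k = ln2 / t½ = 0.693147 / 14.5 = 0.04780 h⁻¹
Fraction remaining after one interval: r = e^(−kτ) = e^(−0.04780 × 8.21) = 0.6754
Before dose 6, 5 doses have been given (aged 1τ, 2τ, 3τ, 4τ, 5τ).
C_trough = C₀ × (r + r² + … + r^5) = C₀ × r(1−r^5)/(1−r)
        = 13.14 × 0.6754 × (1 − 0.1405) / (1 − 0.6754) = 23.50 mg/L

23.5 mg/L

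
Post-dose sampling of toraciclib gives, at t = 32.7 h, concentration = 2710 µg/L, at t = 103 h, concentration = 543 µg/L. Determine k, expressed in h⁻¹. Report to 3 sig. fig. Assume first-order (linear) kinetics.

k = ln(C₁/C₂) / (t₂ − t₁) = ln(2710/543) / (103 − 32.7)
  = 1.608 / 70.30 = 0.02287 h⁻¹

0.0229 h⁻¹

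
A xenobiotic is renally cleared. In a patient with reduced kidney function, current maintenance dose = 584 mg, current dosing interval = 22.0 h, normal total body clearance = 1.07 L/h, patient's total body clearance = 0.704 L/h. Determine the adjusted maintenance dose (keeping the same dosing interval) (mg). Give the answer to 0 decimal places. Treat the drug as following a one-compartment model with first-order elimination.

384 mg

To keep the same average steady-state level, dosing rate must scale with clearance.
CL ratio = 0.704 / 1.07 = 0.6579
New dose (same interval) = 584 × 0.6579 = 384.2 mg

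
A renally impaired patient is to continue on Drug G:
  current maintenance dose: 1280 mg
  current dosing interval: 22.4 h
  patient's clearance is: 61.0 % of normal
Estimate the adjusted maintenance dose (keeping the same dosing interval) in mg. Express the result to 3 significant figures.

781 mg

To keep the same average steady-state level, dosing rate must scale with clearance.
CL ratio = 61.0 / 100 = 0.6100
New dose (same interval) = 1280 × 0.6100 = 780.8 mg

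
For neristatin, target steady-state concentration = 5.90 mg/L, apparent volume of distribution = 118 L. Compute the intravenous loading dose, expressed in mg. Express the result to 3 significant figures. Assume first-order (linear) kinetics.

696 mg

LD = Css × Vd = 5.90 × 118 = 696.2 mg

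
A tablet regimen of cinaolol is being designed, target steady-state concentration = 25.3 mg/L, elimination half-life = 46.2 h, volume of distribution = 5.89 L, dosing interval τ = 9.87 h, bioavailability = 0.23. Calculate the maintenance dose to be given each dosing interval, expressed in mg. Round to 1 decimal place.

k = ln2 / t½ = 0.693147 / 46.2 = 0.01500 h⁻¹
CL = k × Vd = 0.01500 × 5.89 = 0.08835 L/h
At steady state, F × (Dose/τ) = Css × CL.
Dose = Css × CL × τ / F = 25.3 × 0.08835 × 9.87 / 0.23 = 95.92 mg

95.9 mg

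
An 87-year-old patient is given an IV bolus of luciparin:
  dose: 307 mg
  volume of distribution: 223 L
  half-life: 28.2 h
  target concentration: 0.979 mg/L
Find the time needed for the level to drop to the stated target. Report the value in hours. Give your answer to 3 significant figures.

C₀ = Dose / Vd = 307.0 / 223 = 1.377 mg/L
k = ln2 / t½ = 0.693147 / 28.2 = 0.02458 h⁻¹
t = ln(C₀ / C) / k = ln(1.377 / 0.979) / 0.02458
  = ln(1.407) / 0.02458 = 0.3415 / 0.02458 = 13.89 h

13.9 h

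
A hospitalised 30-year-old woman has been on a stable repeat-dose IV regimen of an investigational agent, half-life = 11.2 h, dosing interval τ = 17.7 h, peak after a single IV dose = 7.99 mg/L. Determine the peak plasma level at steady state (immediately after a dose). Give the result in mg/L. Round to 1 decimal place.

k = ln2 / t½ = 0.693147 / 11.2 = 0.06189 h⁻¹
e^(−kτ) = e^(−0.06189 × 17.7) = 0.3344
Accumulation ratio R = 1 / (1 − e^(−kτ)) = 1 / (1 − 0.3344) = 1.502
Steady-state peak = C₀ × R = 7.99 × 1.502 = 12.00 mg/L

12.0 mg/L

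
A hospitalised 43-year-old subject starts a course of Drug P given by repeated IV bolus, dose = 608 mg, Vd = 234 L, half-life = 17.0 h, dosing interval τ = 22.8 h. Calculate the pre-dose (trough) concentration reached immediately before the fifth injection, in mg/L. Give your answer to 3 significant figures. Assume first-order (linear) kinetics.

1.65 mg/L

C₀ per dose = Dose / Vd = 608 / 234 = 2.598 mg/L
k = ln2 / t½ = 0.693147 / 17.0 = 0.04077 h⁻¹
Fraction remaining after one interval: r = e^(−kτ) = e^(−0.04077 × 22.8) = 0.3947
Before dose 5, 4 doses have been given (aged 1τ, 2τ, 3τ, 4τ).
C_trough = C₀ × (r + r² + … + r^4) = C₀ × r(1−r^4)/(1−r)
        = 2.598 × 0.3947 × (1 − 0.02427) / (1 − 0.3947) = 1.653 mg/L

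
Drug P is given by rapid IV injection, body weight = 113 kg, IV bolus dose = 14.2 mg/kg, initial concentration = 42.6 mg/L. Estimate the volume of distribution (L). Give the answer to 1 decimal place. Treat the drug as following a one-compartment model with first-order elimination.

37.7 L

Dose = 14.2 × 113 = 1605 mg
Vd = Dose / C₀ = 1605 / 42.6 = 37.68 L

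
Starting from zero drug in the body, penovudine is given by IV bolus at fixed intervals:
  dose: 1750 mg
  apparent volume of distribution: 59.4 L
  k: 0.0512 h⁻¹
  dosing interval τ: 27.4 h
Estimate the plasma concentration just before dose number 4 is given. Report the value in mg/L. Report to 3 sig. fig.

C₀ per dose = Dose / Vd = 1750 / 59.4 = 29.46 mg/L
Fraction remaining after one interval: r = e^(−kτ) = e^(−0.05120 × 27.4) = 0.2459
Before dose 4, 3 doses have been given (aged 1τ, 2τ, 3τ).
C_trough = C₀ × (r + r² + … + r^3) = C₀ × r(1−r^3)/(1−r)
        = 29.46 × 0.2459 × (1 − 0.01487) / (1 − 0.2459) = 9.464 mg/L

9.46 mg/L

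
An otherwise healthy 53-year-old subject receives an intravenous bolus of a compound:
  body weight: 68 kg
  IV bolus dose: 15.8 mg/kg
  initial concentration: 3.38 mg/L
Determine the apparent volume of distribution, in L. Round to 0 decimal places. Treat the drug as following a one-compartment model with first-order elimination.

318 L

Dose = 15.8 × 68 = 1074 mg
Vd = Dose / C₀ = 1074 / 3.38 = 317.8 L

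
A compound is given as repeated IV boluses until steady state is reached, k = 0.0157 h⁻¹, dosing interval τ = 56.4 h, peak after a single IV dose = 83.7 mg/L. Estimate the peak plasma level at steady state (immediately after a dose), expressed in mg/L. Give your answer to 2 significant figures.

e^(−kτ) = e^(−0.01570 × 56.4) = 0.4125
Accumulation ratio R = 1 / (1 − e^(−kτ)) = 1 / (1 − 0.4125) = 1.702
Steady-state peak = C₀ × R = 83.7 × 1.702 = 142.5 mg/L

140 mg/L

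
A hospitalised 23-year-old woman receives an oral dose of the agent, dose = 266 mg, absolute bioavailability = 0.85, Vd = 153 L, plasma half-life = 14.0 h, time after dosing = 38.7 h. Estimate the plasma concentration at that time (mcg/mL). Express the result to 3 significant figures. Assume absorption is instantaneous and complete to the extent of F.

0.218 mcg/mL

Amount reaching circulation = F × Dose = 0.85 × 266.0 = 226.1 mg
C₀ = F·Dose / Vd = 226.1 / 153 = 1.478 mg/L
k = ln2 / t½ = 0.693147 / 14.0 = 0.04951 h⁻¹
C = C₀ · e^(−k·t) = 1.478 × e^(−0.04951 × 38.7)
  = 1.478 × 0.1472 = 0.2176 mg/L
(0.2176 mg/L = 0.2176 mcg/mL)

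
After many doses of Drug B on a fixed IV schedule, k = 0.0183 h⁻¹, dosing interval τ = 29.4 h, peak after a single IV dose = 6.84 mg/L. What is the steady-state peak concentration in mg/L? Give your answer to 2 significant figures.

16 mg/L

e^(−kτ) = e^(−0.01830 × 29.4) = 0.5839
Accumulation ratio R = 1 / (1 − e^(−kτ)) = 1 / (1 − 0.5839) = 2.403
Steady-state peak = C₀ × R = 6.84 × 2.403 = 16.44 mg/L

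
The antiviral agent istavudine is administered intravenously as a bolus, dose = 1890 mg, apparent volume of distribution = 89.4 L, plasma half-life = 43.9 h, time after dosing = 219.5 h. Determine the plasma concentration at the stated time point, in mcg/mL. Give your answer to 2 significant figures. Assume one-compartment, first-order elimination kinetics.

C₀ = Dose / Vd = 1890 / 89.4 = 21.14 mg/L
k = ln2 / t½ = 0.693147 / 43.9 = 0.01579 h⁻¹
t / t½ = 219.5 / 43.9 = 5 half-lives
C = C₀ × (1/2)^5 = 21.14 × 0.03125 = 0.6606 mg/L
(0.6606 mg/L = 0.6606 mcg/mL)

0.66 mcg/mL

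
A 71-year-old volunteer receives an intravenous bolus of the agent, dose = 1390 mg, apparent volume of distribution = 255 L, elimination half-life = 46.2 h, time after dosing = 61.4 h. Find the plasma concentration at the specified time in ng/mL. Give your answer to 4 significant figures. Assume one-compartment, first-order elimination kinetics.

C₀ = Dose / Vd = 1390 / 255 = 5.451 mg/L
k = ln2 / t½ = 0.693147 / 46.2 = 0.01500 h⁻¹
C = C₀ · e^(−k·t) = 5.451 × e^(−0.01500 × 61.4)
  = 5.451 × 0.3981 = 2.170 mg/L
Convert: 2.170 mg/L × 1000 = 2170 ng/mL

2170 ng/mL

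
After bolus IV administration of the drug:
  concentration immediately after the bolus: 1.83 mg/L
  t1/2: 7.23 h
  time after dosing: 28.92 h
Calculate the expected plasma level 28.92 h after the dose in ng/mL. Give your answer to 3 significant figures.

k = ln2 / t½ = 0.693147 / 7.23 = 0.09587 h⁻¹
t / t½ = 28.92 / 7.23 = 4 half-lives
C = C₀ × (1/2)^4 = 1.830 × 0.06250 = 0.1144 mg/L
Convert: 0.1144 mg/L × 1000 = 114.4 ng/mL

114 ng/mL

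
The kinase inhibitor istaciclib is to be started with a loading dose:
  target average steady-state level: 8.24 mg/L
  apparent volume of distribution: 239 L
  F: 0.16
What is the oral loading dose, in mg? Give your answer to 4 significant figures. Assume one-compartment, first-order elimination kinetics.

LD = Css × Vd / F = 8.24 × 239 / 0.16 = 12310 mg

12310 mg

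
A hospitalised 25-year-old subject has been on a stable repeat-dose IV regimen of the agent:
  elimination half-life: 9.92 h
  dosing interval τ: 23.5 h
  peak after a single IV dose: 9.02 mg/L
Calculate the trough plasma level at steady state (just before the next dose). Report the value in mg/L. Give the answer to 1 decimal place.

2.2 mg/L

k = ln2 / t½ = 0.693147 / 9.92 = 0.06987 h⁻¹
e^(−kτ) = e^(−0.06987 × 23.5) = 0.1936
Accumulation ratio R = 1 / (1 − e^(−kτ)) = 1 / (1 − 0.1936) = 1.240
Steady-state trough = C₀ × R × e^(−kτ) = 9.02 × 1.240 × 0.1936 = 2.165 mg/L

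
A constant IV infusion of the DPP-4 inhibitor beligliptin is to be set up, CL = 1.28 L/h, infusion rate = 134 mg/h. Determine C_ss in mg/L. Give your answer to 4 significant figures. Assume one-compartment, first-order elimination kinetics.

104.7 mg/L

At steady state Css = R₀ / CL = 134 / 1.280 = 104.7 mg/L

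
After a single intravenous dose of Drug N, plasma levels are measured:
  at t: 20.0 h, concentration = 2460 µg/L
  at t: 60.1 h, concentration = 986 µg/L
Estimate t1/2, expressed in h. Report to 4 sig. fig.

30.40 h

k = ln(C₁/C₂) / (t₂ − t₁) = ln(2460/986) / (60.1 − 20.0)
  = 0.9143 / 40.10 = 0.02280 h⁻¹
t½ = ln2 / k = 0.693147 / 0.02280 = 30.40 h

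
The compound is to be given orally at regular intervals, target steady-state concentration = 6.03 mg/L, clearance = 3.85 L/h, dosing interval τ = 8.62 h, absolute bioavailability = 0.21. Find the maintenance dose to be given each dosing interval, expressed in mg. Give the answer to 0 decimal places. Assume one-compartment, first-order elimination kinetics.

953 mg

At steady state, F × (Dose/τ) = Css × CL.
Dose = Css × CL × τ / F = 6.03 × 3.850 × 8.62 / 0.21 = 952.9 mg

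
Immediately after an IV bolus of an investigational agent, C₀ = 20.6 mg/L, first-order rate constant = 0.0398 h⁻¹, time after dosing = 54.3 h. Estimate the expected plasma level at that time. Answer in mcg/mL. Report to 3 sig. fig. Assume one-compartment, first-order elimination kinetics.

2.37 mcg/mL

C = C₀ · e^(−k·t) = 20.60 × e^(−0.03980 × 54.3)
  = 20.60 × 0.1152 = 2.373 mg/L
(2.373 mg/L = 2.373 mcg/mL)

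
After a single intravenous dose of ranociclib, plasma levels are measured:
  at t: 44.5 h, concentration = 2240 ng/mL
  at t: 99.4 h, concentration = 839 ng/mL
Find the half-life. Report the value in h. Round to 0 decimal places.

39 h

k = ln(C₁/C₂) / (t₂ − t₁) = ln(2240/839) / (99.4 − 44.5)
  = 0.9820 / 54.90 = 0.01789 h⁻¹
t½ = ln2 / k = 0.693147 / 0.01789 = 38.74 h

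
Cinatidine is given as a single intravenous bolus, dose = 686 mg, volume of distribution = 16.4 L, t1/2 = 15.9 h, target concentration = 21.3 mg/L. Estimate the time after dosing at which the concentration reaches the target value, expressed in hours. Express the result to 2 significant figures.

15 h

C₀ = Dose / Vd = 686.0 / 16.4 = 41.83 mg/L
k = ln2 / t½ = 0.693147 / 15.9 = 0.04359 h⁻¹
t = ln(C₀ / C) / k = ln(41.83 / 21.3) / 0.04359
  = ln(1.964) / 0.04359 = 0.6750 / 0.04359 = 15.49 h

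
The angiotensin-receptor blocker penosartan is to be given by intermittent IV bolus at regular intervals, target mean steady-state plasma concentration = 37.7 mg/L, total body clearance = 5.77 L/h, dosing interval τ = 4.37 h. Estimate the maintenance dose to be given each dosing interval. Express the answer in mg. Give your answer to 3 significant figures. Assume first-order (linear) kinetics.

At steady state, Dose/τ = Css × CL.
Dose = Css × CL × τ = 37.7 × 5.770 × 4.37 = 950.6 mg

951 mg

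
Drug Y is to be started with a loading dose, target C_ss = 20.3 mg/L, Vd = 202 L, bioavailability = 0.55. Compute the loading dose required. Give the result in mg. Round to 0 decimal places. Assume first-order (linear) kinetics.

LD = Css × Vd / F = 20.3 × 202 / 0.55 = 7456 mg

7456 mg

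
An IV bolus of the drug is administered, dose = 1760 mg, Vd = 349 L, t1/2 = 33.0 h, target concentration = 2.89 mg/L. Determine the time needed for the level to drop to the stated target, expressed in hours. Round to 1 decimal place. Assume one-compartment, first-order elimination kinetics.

26.5 h

C₀ = Dose / Vd = 1760 / 349 = 5.043 mg/L
k = ln2 / t½ = 0.693147 / 33.0 = 0.02100 h⁻¹
t = ln(C₀ / C) / k = ln(5.043 / 2.89) / 0.02100
  = ln(1.745) / 0.02100 = 0.5568 / 0.02100 = 26.51 h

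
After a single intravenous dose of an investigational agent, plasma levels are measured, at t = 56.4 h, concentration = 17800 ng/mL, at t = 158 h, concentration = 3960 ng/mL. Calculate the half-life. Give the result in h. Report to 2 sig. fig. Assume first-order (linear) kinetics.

k = ln(C₁/C₂) / (t₂ − t₁) = ln(17800/3960) / (158 − 56.4)
  = 1.503 / 101.6 = 0.01479 h⁻¹
t½ = ln2 / k = 0.693147 / 0.01479 = 46.87 h

47 h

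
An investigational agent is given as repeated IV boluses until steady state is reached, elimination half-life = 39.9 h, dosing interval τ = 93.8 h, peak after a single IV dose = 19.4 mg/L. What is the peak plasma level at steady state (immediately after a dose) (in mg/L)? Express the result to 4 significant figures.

24.13 mg/L

k = ln2 / t½ = 0.693147 / 39.9 = 0.01737 h⁻¹
e^(−kτ) = e^(−0.01737 × 93.8) = 0.1961
Accumulation ratio R = 1 / (1 − e^(−kτ)) = 1 / (1 − 0.1961) = 1.244
Steady-state peak = C₀ × R = 19.4 × 1.244 = 24.13 mg/L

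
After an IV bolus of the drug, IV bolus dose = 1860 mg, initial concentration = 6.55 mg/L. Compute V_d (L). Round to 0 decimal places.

284 L

Vd = Dose / C₀ = 1860 / 6.55 = 284.0 L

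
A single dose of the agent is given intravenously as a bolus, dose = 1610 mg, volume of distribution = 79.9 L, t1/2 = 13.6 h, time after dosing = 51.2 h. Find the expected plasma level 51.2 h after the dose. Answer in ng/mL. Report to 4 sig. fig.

C₀ = Dose / Vd = 1610 / 79.9 = 20.15 mg/L
k = ln2 / t½ = 0.693147 / 13.6 = 0.05097 h⁻¹
C = C₀ · e^(−k·t) = 20.15 × e^(−0.05097 × 51.2)
  = 20.15 × 0.07356 = 1.482 mg/L
Convert: 1.482 mg/L × 1000 = 1482 ng/mL

1482 ng/mL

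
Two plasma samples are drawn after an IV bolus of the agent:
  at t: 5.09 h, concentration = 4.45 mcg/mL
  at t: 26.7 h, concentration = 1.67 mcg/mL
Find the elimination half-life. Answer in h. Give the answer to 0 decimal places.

15 h

k = ln(C₁/C₂) / (t₂ − t₁) = ln(4.45/1.67) / (26.7 − 5.09)
  = 0.9801 / 21.61 = 0.04535 h⁻¹
t½ = ln2 / k = 0.693147 / 0.04535 = 15.28 h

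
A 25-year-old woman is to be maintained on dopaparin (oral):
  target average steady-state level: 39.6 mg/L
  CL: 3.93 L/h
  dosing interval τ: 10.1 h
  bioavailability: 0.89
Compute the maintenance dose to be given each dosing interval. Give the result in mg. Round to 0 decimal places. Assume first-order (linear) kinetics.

1766 mg

At steady state, F × (Dose/τ) = Css × CL.
Dose = Css × CL × τ / F = 39.6 × 3.930 × 10.1 / 0.89 = 1766 mg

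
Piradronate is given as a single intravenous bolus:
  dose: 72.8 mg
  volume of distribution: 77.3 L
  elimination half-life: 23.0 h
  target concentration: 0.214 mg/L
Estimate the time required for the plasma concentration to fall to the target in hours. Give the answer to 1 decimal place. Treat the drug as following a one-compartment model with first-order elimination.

C₀ = Dose / Vd = 72.80 / 77.3 = 0.9418 mg/L
k = ln2 / t½ = 0.693147 / 23.0 = 0.03014 h⁻¹
t = ln(C₀ / C) / k = ln(0.9418 / 0.214) / 0.03014
  = ln(4.401) / 0.03014 = 1.482 / 0.03014 = 49.17 h

49.2 h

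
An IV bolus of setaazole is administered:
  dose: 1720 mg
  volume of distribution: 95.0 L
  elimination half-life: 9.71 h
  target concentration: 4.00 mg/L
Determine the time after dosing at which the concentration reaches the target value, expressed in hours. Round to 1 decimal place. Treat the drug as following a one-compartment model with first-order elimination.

21.2 h

C₀ = Dose / Vd = 1720 / 95.0 = 18.11 mg/L
k = ln2 / t½ = 0.693147 / 9.71 = 0.07138 h⁻¹
t = ln(C₀ / C) / k = ln(18.11 / 4.00) / 0.07138
  = ln(4.528) / 0.07138 = 1.510 / 0.07138 = 21.15 h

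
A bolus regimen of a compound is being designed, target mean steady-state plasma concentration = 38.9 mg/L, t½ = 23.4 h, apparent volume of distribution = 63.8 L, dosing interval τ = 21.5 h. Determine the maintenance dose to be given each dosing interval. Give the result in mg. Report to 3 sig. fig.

1580 mg

k = ln2 / t½ = 0.693147 / 23.4 = 0.02962 h⁻¹
CL = k × Vd = 0.02962 × 63.8 = 1.890 L/h
At steady state, Dose/τ = Css × CL.
Dose = Css × CL × τ = 38.9 × 1.890 × 21.5 = 1581 mg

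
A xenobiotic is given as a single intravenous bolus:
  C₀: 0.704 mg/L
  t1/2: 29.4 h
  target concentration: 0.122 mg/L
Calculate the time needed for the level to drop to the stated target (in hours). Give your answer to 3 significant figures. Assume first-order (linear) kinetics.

74.3 h

k = ln2 / t½ = 0.693147 / 29.4 = 0.02358 h⁻¹
t = ln(C₀ / C) / k = ln(0.7040 / 0.122) / 0.02358
  = ln(5.770) / 0.02358 = 1.753 / 0.02358 = 74.34 h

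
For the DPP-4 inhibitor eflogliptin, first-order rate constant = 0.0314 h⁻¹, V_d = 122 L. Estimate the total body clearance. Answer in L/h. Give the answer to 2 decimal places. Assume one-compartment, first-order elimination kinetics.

3.83 L/h

CL = k × Vd = 0.0314 × 122 = 3.831 L/h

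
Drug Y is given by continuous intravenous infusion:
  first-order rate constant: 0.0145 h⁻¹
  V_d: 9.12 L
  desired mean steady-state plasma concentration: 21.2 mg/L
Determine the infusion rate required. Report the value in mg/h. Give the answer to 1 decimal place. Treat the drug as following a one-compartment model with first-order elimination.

CL = k × Vd = 0.01450 × 9.12 = 0.1322 L/h
At steady state, infusion rate R₀ = Css × CL = 21.2 × 0.1322 = 2.803 mg/h

2.8 mg/h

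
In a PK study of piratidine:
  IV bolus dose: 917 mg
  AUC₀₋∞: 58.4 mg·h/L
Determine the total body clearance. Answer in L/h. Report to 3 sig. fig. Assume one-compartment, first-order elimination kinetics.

15.7 L/h

CL = Dose / AUC = 917 / 58.4 = 15.70 L/h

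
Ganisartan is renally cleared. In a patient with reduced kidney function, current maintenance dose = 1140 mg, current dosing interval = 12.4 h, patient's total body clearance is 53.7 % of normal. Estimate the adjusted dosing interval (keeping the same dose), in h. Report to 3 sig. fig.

To keep the same average steady-state level, dosing rate must scale with clearance.
CL ratio = 53.7 / 100 = 0.5370
New interval (same dose) = 12.4 / 0.5370 = 23.09 h

23.1 h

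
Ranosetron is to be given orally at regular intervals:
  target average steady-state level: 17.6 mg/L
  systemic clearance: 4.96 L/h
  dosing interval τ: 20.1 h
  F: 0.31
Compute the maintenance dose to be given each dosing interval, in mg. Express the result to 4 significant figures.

5660 mg

At steady state, F × (Dose/τ) = Css × CL.
Dose = Css × CL × τ / F = 17.6 × 4.960 × 20.1 / 0.31 = 5660 mg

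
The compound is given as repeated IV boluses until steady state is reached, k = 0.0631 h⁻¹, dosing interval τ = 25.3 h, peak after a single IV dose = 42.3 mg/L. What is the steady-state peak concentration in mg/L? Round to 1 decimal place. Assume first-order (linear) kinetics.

e^(−kτ) = e^(−0.06310 × 25.3) = 0.2026
Accumulation ratio R = 1 / (1 − e^(−kτ)) = 1 / (1 − 0.2026) = 1.254
Steady-state peak = C₀ × R = 42.3 × 1.254 = 53.04 mg/L

53.0 mg/L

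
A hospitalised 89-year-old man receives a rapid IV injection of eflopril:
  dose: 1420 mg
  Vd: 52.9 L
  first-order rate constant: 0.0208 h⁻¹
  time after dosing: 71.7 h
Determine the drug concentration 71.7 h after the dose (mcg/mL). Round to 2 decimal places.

C₀ = Dose / Vd = 1420 / 52.9 = 26.84 mg/L
C = C₀ · e^(−k·t) = 26.84 × e^(−0.02080 × 71.7)
  = 26.84 × 0.2251 = 6.042 mg/L
(6.042 mg/L = 6.042 mcg/mL)

6.04 mcg/mL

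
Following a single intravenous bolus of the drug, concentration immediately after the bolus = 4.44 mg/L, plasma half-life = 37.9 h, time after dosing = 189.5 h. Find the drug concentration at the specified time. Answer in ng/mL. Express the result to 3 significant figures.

139 ng/mL

k = ln2 / t½ = 0.693147 / 37.9 = 0.01829 h⁻¹
t / t½ = 189.5 / 37.9 = 5 half-lives
C = C₀ × (1/2)^5 = 4.440 × 0.03125 = 0.1388 mg/L
Convert: 0.1388 mg/L × 1000 = 138.8 ng/mL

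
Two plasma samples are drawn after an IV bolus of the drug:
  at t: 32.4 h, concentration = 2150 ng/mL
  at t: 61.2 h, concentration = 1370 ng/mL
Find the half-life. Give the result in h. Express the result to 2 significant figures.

k = ln(C₁/C₂) / (t₂ − t₁) = ln(2150/1370) / (61.2 − 32.4)
  = 0.4507 / 28.80 = 0.01565 h⁻¹
t½ = ln2 / k = 0.693147 / 0.01565 = 44.29 h

44 h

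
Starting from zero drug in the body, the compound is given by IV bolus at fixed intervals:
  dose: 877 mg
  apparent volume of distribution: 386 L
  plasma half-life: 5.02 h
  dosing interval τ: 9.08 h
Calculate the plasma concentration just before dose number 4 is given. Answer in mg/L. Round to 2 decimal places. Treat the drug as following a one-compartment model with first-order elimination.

0.89 mg/L

C₀ per dose = Dose / Vd = 877 / 386 = 2.272 mg/L
k = ln2 / t½ = 0.693147 / 5.02 = 0.1381 h⁻¹
Fraction remaining after one interval: r = e^(−kτ) = e^(−0.1381 × 9.08) = 0.2854
Before dose 4, 3 doses have been given (aged 1τ, 2τ, 3τ).
C_trough = C₀ × (r + r² + … + r^3) = C₀ × r(1−r^3)/(1−r)
        = 2.272 × 0.2854 × (1 − 0.02325) / (1 − 0.2854) = 0.8863 mg/L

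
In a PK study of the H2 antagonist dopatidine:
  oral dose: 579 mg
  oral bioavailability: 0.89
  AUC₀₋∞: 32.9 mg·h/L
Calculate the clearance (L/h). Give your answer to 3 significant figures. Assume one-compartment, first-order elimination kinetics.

CL = F·Dose / AUC = 0.89 × 579 / 32.9 = 15.66 L/h

15.7 L/h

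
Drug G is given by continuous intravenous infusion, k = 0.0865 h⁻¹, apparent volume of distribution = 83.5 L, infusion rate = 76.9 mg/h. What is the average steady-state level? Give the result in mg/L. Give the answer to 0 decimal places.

11 mg/L

CL = k × Vd = 0.08650 × 83.5 = 7.223 L/h
At steady state Css = R₀ / CL = 76.9 / 7.223 = 10.65 mg/L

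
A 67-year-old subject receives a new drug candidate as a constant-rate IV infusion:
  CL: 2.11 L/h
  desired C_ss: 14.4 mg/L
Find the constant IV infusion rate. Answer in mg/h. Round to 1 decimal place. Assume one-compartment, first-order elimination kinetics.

At steady state, infusion rate R₀ = Css × CL = 14.4 × 2.110 = 30.38 mg/h

30.4 mg/h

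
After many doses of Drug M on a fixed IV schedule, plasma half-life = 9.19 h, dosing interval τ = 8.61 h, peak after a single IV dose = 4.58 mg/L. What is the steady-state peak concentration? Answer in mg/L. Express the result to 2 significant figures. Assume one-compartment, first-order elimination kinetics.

9.6 mg/L

k = ln2 / t½ = 0.693147 / 9.19 = 0.07542 h⁻¹
e^(−kτ) = e^(−0.07542 × 8.61) = 0.5224
Accumulation ratio R = 1 / (1 − e^(−kτ)) = 1 / (1 − 0.5224) = 2.094
Steady-state peak = C₀ × R = 4.58 × 2.094 = 9.591 mg/L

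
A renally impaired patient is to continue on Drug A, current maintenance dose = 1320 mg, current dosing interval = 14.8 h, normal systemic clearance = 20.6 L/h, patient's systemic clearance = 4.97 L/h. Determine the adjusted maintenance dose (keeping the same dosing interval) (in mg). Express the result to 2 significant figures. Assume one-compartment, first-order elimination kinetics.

To keep the same average steady-state level, dosing rate must scale with clearance.
CL ratio = 4.97 / 20.6 = 0.2413
New dose (same interval) = 1320 × 0.2413 = 318.5 mg

320 mg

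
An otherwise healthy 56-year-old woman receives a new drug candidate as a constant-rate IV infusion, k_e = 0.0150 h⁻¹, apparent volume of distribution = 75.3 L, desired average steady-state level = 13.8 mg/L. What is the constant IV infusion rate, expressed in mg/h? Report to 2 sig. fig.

CL = k × Vd = 0.01500 × 75.3 = 1.130 L/h
At steady state, infusion rate R₀ = Css × CL = 13.8 × 1.130 = 15.59 mg/h

16 mg/h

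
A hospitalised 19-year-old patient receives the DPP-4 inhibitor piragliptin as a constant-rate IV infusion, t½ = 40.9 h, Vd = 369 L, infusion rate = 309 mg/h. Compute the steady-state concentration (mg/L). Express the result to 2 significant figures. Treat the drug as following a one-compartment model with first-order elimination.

k = ln2 / t½ = 0.693147 / 40.9 = 0.01695 h⁻¹
CL = k × Vd = 0.01695 × 369 = 6.255 L/h
At steady state Css = R₀ / CL = 309 / 6.255 = 49.40 mg/L

49 mg/L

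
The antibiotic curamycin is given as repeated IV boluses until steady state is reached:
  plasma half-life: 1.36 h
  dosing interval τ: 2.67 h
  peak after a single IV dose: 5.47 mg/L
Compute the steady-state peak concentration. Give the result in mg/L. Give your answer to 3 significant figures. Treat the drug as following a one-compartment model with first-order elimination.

7.36 mg/L

k = ln2 / t½ = 0.693147 / 1.36 = 0.5097 h⁻¹
e^(−kτ) = e^(−0.5097 × 2.67) = 0.2564
Accumulation ratio R = 1 / (1 − e^(−kτ)) = 1 / (1 − 0.2564) = 1.345
Steady-state peak = C₀ × R = 5.47 × 1.345 = 7.357 mg/L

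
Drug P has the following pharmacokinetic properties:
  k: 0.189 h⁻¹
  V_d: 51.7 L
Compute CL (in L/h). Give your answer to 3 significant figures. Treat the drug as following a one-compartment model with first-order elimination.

9.77 L/h

CL = k × Vd = 0.189 × 51.7 = 9.771 L/h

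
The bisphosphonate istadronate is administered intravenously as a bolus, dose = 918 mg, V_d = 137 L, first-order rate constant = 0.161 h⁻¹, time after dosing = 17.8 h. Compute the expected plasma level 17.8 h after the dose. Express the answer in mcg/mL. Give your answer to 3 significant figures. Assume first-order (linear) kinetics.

0.382 mcg/mL

C₀ = Dose / Vd = 918.0 / 137 = 6.701 mg/L
C = C₀ · e^(−k·t) = 6.701 × e^(−0.1610 × 17.8)
  = 6.701 × 0.05694 = 0.3816 mg/L
(0.3816 mg/L = 0.3816 mcg/mL)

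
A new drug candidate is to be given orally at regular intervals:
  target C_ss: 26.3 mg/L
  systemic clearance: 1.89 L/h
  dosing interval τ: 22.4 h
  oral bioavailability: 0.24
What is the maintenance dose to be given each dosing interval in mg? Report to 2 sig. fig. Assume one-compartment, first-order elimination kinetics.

4600 mg

At steady state, F × (Dose/τ) = Css × CL.
Dose = Css × CL × τ / F = 26.3 × 1.890 × 22.4 / 0.24 = 4639 mg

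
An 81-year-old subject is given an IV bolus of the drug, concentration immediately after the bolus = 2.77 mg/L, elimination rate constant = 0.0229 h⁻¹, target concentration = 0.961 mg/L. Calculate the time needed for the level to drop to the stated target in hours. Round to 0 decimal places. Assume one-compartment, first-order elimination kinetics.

t = ln(C₀ / C) / k = ln(2.770 / 0.961) / 0.02290
  = ln(2.882) / 0.02290 = 1.058 / 0.02290 = 46.20 h

46 h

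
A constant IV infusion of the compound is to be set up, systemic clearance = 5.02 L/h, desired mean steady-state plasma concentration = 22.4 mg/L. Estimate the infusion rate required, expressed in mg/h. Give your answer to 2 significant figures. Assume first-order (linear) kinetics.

110 mg/h

At steady state, infusion rate R₀ = Css × CL = 22.4 × 5.020 = 112.4 mg/h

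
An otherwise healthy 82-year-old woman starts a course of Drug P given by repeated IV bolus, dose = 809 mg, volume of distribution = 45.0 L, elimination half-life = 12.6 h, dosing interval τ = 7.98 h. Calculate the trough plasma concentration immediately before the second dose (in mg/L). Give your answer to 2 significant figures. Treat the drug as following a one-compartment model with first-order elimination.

C₀ per dose = Dose / Vd = 809 / 45.0 = 17.98 mg/L
k = ln2 / t½ = 0.693147 / 12.6 = 0.05501 h⁻¹
Fraction remaining after one interval: r = e^(−kτ) = e^(−0.05501 × 7.98) = 0.6447
Before dose 2, 1 dose has been given (aged 1τ).
C_trough = C₀ × r = 17.98 × 0.6447 = 11.59 mg/L

12 mg/L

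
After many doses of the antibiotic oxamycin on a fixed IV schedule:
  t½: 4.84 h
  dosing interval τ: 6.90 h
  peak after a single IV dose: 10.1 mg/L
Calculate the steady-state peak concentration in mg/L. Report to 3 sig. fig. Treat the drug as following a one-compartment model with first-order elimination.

16.1 mg/L

k = ln2 / t½ = 0.693147 / 4.84 = 0.1432 h⁻¹
e^(−kτ) = e^(−0.1432 × 6.90) = 0.3723
Accumulation ratio R = 1 / (1 − e^(−kτ)) = 1 / (1 − 0.3723) = 1.593
Steady-state peak = C₀ × R = 10.1 × 1.593 = 16.09 mg/L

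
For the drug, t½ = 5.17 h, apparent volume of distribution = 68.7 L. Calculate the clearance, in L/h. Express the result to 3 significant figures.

k = ln2 / t½ = 0.693147 / 5.17 = 0.1341 h⁻¹
CL = k × Vd = 0.1341 × 68.7 = 9.213 L/h

9.21 L/h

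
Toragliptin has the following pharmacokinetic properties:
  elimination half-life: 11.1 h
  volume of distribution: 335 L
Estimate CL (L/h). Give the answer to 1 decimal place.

20.9 L/h

k = ln2 / t½ = 0.693147 / 11.1 = 0.06245 h⁻¹
CL = k × Vd = 0.06245 × 335 = 20.92 L/h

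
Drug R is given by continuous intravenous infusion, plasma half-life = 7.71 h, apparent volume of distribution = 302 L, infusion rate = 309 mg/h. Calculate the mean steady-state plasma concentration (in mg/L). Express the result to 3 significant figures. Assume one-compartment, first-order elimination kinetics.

11.4 mg/L

k = ln2 / t½ = 0.693147 / 7.71 = 0.08990 h⁻¹
CL = k × Vd = 0.08990 × 302 = 27.15 L/h
At steady state Css = R₀ / CL = 309 / 27.15 = 11.38 mg/L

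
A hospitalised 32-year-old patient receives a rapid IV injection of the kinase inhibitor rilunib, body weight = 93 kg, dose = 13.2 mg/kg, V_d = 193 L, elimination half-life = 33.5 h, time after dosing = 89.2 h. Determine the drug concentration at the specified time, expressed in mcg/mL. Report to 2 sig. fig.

Total dose = 13.2 × 93 = 1228 mg
C₀ = Dose / Vd = 1228 / 193 = 6.363 mg/L
k = ln2 / t½ = 0.693147 / 33.5 = 0.02069 h⁻¹
C = C₀ · e^(−k·t) = 6.363 × e^(−0.02069 × 89.2)
  = 6.363 × 0.1579 = 1.005 mg/L
(1.005 mg/L = 1.005 mcg/mL)

1.0 mcg/mL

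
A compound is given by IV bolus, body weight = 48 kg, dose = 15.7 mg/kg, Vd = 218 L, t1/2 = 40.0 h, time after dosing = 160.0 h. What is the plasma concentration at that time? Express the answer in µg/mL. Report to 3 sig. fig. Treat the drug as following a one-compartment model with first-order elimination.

Total dose = 15.7 × 48 = 753.6 mg
C₀ = Dose / Vd = 753.6 / 218 = 3.457 mg/L
k = ln2 / t½ = 0.693147 / 40.0 = 0.01733 h⁻¹
t / t½ = 160.0 / 40.0 = 4 half-lives
C = C₀ × (1/2)^4 = 3.457 × 0.06250 = 0.2161 mg/L
(0.2161 mg/L = 0.2161 µg/mL)

0.216 µg/mL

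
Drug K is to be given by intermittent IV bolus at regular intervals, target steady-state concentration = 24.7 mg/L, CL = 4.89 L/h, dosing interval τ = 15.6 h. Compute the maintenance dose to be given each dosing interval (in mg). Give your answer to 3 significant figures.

At steady state, Dose/τ = Css × CL.
Dose = Css × CL × τ = 24.7 × 4.890 × 15.6 = 1884 mg

1880 mg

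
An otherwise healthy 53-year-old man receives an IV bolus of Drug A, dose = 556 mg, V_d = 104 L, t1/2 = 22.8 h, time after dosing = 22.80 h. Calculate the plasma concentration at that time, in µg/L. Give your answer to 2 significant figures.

2700 µg/L

C₀ = Dose / Vd = 556.0 / 104 = 5.346 mg/L
k = ln2 / t½ = 0.693147 / 22.8 = 0.03040 h⁻¹
t / t½ = 22.80 / 22.8 = 1 half-lives
C = C₀ × (1/2)^1 = 5.346 × 0.5000 = 2.673 mg/L
Convert: 2.673 mg/L × 1000 = 2673 µg/L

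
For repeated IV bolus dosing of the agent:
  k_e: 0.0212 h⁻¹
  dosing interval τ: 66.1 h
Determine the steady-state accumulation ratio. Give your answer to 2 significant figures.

e^(−kτ) = e^(−0.02120 × 66.1) = 0.2463
Accumulation ratio R = 1 / (1 − e^(−kτ)) = 1 / (1 − 0.2463) = 1.327

1.3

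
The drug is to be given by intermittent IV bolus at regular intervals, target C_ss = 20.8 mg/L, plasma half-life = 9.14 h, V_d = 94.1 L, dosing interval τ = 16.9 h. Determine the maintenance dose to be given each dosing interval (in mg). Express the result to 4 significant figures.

k = ln2 / t½ = 0.693147 / 9.14 = 0.07584 h⁻¹
CL = k × Vd = 0.07584 × 94.1 = 7.137 L/h
At steady state, Dose/τ = Css × CL.
Dose = Css × CL × τ = 20.8 × 7.137 × 16.9 = 2509 mg

2509 mg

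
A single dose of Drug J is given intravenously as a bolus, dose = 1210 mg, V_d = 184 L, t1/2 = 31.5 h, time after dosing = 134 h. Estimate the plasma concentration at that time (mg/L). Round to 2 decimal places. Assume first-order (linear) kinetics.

0.34 mg/L

C₀ = Dose / Vd = 1210 / 184 = 6.576 mg/L
k = ln2 / t½ = 0.693147 / 31.5 = 0.02200 h⁻¹
C = C₀ · e^(−k·t) = 6.576 × e^(−0.02200 × 134)
  = 6.576 × 0.05244 = 0.3448 mg/L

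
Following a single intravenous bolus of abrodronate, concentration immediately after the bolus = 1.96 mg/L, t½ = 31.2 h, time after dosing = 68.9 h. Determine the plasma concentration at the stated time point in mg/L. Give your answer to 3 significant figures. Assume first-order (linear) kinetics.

k = ln2 / t½ = 0.693147 / 31.2 = 0.02222 h⁻¹
C = C₀ · e^(−k·t) = 1.960 × e^(−0.02222 × 68.9)
  = 1.960 × 0.2163 = 0.4239 mg/L

0.424 mg/L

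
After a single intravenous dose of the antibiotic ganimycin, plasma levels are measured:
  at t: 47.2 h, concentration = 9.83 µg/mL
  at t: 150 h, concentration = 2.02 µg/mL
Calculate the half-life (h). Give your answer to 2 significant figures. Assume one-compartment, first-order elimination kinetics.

k = ln(C₁/C₂) / (t₂ − t₁) = ln(9.83/2.02) / (150 − 47.2)
  = 1.582 / 102.8 = 0.01539 h⁻¹
t½ = ln2 / k = 0.693147 / 0.01539 = 45.04 h

45 h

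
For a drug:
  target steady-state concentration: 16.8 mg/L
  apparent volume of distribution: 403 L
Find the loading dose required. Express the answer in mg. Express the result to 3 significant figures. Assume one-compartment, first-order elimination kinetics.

LD = Css × Vd = 16.8 × 403 = 6770 mg

6770 mg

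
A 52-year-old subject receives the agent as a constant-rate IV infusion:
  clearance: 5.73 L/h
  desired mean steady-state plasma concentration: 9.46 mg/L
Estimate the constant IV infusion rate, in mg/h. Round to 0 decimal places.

At steady state, infusion rate R₀ = Css × CL = 9.46 × 5.730 = 54.21 mg/h

54 mg/h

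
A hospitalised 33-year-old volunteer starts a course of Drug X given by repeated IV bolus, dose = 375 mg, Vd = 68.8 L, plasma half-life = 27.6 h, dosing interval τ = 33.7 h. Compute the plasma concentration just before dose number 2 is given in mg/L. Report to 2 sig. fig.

2.3 mg/L

C₀ per dose = Dose / Vd = 375 / 68.8 = 5.451 mg/L
k = ln2 / t½ = 0.693147 / 27.6 = 0.02511 h⁻¹
Fraction remaining after one interval: r = e^(−kτ) = e^(−0.02511 × 33.7) = 0.4290
Before dose 2, 1 dose has been given (aged 1τ).
C_trough = C₀ × r = 5.451 × 0.4290 = 2.338 mg/L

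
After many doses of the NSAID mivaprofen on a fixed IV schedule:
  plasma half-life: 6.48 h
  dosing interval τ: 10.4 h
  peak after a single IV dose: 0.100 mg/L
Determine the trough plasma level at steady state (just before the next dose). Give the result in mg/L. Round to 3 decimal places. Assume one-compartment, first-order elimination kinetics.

k = ln2 / t½ = 0.693147 / 6.48 = 0.1070 h⁻¹
e^(−kτ) = e^(−0.1070 × 10.4) = 0.3286
Accumulation ratio R = 1 / (1 − e^(−kτ)) = 1 / (1 − 0.3286) = 1.489
Steady-state trough = C₀ × R × e^(−kτ) = 0.100 × 1.489 × 0.3286 = 0.04893 mg/L

0.049 mg/L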